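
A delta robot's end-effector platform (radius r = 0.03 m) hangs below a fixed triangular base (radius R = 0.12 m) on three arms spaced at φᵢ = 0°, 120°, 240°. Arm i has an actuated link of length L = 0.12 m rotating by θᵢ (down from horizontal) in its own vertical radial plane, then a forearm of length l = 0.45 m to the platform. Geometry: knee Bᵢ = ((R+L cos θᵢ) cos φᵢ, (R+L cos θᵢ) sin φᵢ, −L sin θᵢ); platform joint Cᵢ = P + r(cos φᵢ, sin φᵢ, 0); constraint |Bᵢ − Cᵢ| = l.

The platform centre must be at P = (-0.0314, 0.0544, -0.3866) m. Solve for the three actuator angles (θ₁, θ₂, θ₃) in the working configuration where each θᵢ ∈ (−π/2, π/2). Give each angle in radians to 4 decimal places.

θ₁ = 0.0872, θ₂ = -0.3495, θ₃ = 0.0873

arm 1 (φ=0.0°): x'=-0.0314, y'=0.0544
  e−x'=0.1214;  (l²−L²−(e−x')²−y'²−z²)/2L = 0.0873
  γ=atan2(-0.3866,0.1214)=-1.2665;  ψ=arccos(0.2154)=1.3537;  θ1=γ+ψ≈0.0872
rotate P by −φ2: (0.0628, 0.0000, -0.3866)
  A=0.0272, B=-0.3866, C=(l²−L²−A²−y'²−z²)/(2L)=0.1579
  θ2 = atan2(B,A) + arccos(C/0.3876) = -0.3495
rotate P by −φ3: (-0.0314, -0.0544, -0.3866)
  e−x'=0.1214;  (l²−L²−(e−x')²−y'²−z²)/2L = 0.0873
  γ=atan2(-0.3866,0.1214)=-1.2665;  ψ=arccos(0.2153)=1.3538;  θ3=γ+ψ≈0.0873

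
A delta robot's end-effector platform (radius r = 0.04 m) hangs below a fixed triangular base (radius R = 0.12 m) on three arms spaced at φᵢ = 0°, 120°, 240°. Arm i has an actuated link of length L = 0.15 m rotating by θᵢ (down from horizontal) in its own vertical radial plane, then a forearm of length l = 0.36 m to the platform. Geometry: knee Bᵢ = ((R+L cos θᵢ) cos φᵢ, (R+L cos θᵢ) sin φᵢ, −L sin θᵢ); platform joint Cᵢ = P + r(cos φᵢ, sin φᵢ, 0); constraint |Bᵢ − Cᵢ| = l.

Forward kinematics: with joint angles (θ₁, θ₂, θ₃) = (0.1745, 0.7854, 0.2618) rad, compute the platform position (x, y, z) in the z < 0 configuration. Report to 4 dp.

φ1=0.0°: virtual centre (0.2277, 0.0000, -0.0260), radius l
arm 2 at φ=120.0°: e+L cos θ2 = 0.1861;  centre 2 = (-0.0930, 0.1611, -0.1061)
centre 3 = (0.2249·cos240.0°, 0.2249·sin240.0°, -0.0388) = (-0.1124, -0.1948, -0.0388)
|centre ₂|²−|centre ₁|² = -0.0067;  |centre ₃|²−|centre ₁|² = -0.0005
plane₁₂: -0.6415x+0.3223y+-0.1600z = -0.0067
det = 0.4691;  x = 0.0058+-0.1504z,  y = -0.0090+0.1971z
sphere 1 gives Az²+Bz+C=0 with A=1.0615, B=0.1153, C=-0.0796;  B²−4AC=0.3513;  roots -0.3335, 0.2249;  negative root z = -0.3335
x = 0.0560, y = -0.0748

(0.0560, -0.0748, -0.3335)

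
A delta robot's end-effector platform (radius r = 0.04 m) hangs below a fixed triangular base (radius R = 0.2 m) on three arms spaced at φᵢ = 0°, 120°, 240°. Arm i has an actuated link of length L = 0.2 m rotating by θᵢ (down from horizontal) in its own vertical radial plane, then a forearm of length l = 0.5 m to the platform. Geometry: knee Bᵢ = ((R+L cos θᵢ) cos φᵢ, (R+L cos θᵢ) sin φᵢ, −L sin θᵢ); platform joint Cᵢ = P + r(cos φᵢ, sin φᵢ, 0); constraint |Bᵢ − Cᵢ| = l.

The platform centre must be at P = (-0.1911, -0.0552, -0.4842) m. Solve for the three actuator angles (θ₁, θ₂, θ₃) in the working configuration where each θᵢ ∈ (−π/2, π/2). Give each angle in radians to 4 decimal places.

φ1=0.0° → target in arm frame (-0.1911, -0.0552)
  A cos θ + B sin θ = C:  0.3511·cos θ + -0.4842·sin θ = -0.3769
  γ=atan2(-0.4842,0.3511)=-0.9434;  ψ=arccos(-0.6302)=2.2526;  θ1=γ+ψ≈1.3092
φ2=120.0° → target in arm frame (0.0477, 0.1931)
  A cos θ + B sin θ = C:  0.1123·cos θ + -0.4842·sin θ = -0.1858
  γ=atan2(-0.4842,0.1123)=-1.3430;  ψ=arccos(-0.3739)=1.9540;  θ2=γ+ψ≈0.6110
arm 3 (φ=240.0°): x'=0.1434, y'=-0.1379
  e−x'=0.0166;  (l²−L²−(e−x')²−y'²−z²)/2L = -0.1094
  √(A²+B²)=0.4845;  θ3 = -1.5364+1.7985 ≈ 0.2620

θ₁ = 1.3092, θ₂ = 0.6110, θ₃ = 0.2620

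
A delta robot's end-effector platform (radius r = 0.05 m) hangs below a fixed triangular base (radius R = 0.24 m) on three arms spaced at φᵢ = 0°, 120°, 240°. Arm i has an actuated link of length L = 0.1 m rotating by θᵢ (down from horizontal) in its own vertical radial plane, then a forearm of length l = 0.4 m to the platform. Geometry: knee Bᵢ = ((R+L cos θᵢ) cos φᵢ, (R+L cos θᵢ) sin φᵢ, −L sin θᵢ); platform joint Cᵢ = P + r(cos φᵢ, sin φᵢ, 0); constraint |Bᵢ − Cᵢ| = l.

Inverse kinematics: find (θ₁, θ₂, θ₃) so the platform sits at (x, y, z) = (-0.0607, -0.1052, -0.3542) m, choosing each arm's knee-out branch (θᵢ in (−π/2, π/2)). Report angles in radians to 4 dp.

φ1=0.0° → target in arm frame (-0.0607, -0.1052)
  A=0.2507, B=-0.3542, C=(l²−L²−A²−y'²−z²)/(2L)=-0.2469
  √(A²+B²)=0.4339;  θ1 = -0.9549+2.1760 ≈ 1.2211
rotate P by −φ2: (-0.0608, 0.1052, -0.3542)
  A=0.2508, B=-0.3542, C=(l²−L²−A²−y'²−z²)/(2L)=-0.2470
  √(A²+B²)=0.4340;  θ2 = -0.9548+2.1762 ≈ 1.2215
rotate P by −φ3: (0.1215, 0.0000, -0.3542)
  A=0.0685, B=-0.3542, C=(l²−L²−A²−y'²−z²)/(2L)=0.0992
  √(A²+B²)=0.3608;  θ3 = -1.3796+1.2922 ≈ -0.0875

θ₁ = 1.2211, θ₂ = 1.2215, θ₃ = -0.0875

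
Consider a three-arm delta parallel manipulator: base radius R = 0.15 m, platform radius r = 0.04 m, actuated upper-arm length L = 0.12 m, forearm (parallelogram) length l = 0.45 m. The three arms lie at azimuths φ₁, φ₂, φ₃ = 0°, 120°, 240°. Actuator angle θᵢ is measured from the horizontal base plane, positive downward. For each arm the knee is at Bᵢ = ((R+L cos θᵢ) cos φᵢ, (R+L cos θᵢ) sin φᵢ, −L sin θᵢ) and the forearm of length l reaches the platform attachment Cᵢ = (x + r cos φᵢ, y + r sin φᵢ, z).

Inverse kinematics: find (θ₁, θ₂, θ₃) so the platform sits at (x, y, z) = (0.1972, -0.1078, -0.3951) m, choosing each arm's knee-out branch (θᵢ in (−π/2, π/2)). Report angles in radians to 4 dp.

θ₁ = -0.3491, θ₂ = 1.3091, θ₃ = 0.6112

arm 1 (φ=0.0°): x'=0.1972, y'=-0.1078
  e−x'=-0.0872;  (l²−L²−(e−x')²−y'²−z²)/2L = 0.0532
  γ=atan2(-0.3951,-0.0872)=-1.7880;  ψ=arccos(0.1315)=1.4389;  θ1=γ+ψ≈-0.3491
arm 2 (φ=120.0°): x'=-0.1920, y'=-0.1169
  e−x'=0.3020;  (l²−L²−(e−x')²−y'²−z²)/2L = -0.3035
  θ2 = atan2(B,A) + arccos(C/0.4973) = 1.3091
arm 3 (φ=240.0°): x'=-0.0052, y'=0.2247
  e−x'=0.1152;  (l²−L²−(e−x')²−y'²−z²)/2L = -0.1324
  √(A²+B²)=0.4116;  θ3 = -1.2870+1.8982 ≈ 0.6112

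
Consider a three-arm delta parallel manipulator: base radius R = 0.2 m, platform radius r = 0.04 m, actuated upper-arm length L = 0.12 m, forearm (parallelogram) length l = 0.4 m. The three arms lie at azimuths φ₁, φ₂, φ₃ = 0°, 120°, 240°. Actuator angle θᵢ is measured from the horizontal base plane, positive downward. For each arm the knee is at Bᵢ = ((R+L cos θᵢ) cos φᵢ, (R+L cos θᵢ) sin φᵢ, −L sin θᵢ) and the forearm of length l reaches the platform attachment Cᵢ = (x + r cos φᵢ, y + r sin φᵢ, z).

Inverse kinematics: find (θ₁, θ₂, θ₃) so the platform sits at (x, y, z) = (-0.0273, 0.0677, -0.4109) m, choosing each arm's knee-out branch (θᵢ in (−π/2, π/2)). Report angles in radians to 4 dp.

θ₁ = 1.0469, θ₂ = 0.5232, θ₃ = 1.1342

rotate P by −φ1: (-0.0273, 0.0677, -0.4109)
  A cos θ + B sin θ = C:  0.1873·cos θ + -0.4109·sin θ = -0.2621
  √(A²+B²)=0.4516;  θ1 = -1.1431+2.1900 ≈ 1.0469
φ2=120.0° → target in arm frame (0.0723, -0.0102)
  A=0.0877, B=-0.4109, C=(l²−L²−A²−y'²−z²)/(2L)=-0.1293
  √(A²+B²)=0.4202;  θ2 = -1.3605+1.8837 ≈ 0.5232
arm 3 (φ=240.0°): x'=-0.0450, y'=-0.0575
  A=0.2050, B=-0.4109, C=(l²−L²−A²−y'²−z²)/(2L)=-0.2857
  γ=atan2(-0.4109,0.2050)=-1.1081;  ψ=arccos(-0.6221)=2.2422;  θ3=γ+ψ≈1.1342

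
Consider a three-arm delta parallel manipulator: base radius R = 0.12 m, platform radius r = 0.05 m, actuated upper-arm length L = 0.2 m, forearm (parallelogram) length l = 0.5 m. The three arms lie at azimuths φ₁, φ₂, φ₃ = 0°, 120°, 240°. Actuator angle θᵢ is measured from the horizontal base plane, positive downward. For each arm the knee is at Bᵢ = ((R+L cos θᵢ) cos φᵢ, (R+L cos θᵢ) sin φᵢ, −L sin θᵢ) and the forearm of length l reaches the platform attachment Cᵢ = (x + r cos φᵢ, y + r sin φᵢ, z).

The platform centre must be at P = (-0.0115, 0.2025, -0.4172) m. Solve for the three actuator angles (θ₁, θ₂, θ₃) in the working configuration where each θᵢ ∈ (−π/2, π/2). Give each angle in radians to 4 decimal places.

arm 1 (φ=0.0°): x'=-0.0115, y'=0.2025
  e−x'=0.0815;  (l²−L²−(e−x')²−y'²−z²)/2L = -0.0293
  θ1 = atan2(B,A) + arccos(C/0.4251) = 0.2618
arm 2 (φ=120.0°): x'=0.1811, y'=-0.0913
  A cos θ + B sin θ = C:  -0.1111·cos θ + -0.4172·sin θ = 0.0382
  θ2 = atan2(B,A) + arccos(C/0.4317) = -0.3488
arm 3 (φ=240.0°): x'=-0.1696, y'=-0.1112
  e−x'=0.2396;  (l²−L²−(e−x')²−y'²−z²)/2L = -0.0846
  √(A²+B²)=0.4811;  θ3 = -1.0494+1.7476 ≈ 0.6981

θ₁ = 0.2618, θ₂ = -0.3488, θ₃ = 0.6981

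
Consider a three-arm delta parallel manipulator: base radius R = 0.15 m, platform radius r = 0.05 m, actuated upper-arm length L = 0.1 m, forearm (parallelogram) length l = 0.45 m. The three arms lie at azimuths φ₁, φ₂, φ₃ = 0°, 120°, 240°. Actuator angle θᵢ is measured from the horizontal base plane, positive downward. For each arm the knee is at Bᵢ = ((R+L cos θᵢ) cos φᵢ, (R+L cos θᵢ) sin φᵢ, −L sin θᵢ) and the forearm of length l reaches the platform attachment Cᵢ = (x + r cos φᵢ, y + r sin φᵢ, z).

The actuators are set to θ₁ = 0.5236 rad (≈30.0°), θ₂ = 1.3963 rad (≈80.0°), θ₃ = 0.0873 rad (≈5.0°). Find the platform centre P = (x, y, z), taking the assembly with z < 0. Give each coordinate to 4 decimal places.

(0.0404, -0.1787, -0.4363)

O1 = (0.1866·cos0.0°, 0.1866·sin0.0°, -0.0500) = (0.1866, 0.0000, -0.0500)
φ2=120.0°: virtual centre (-0.0587, 0.1016, -0.0985), radius l
φ3=240.0°: virtual centre (-0.0998, -0.1729, -0.0087), radius l
eliminate P² terms by subtracting sphere 1 from 2 and 3
linear system: -0.4906x+0.2033y = -0.0138−-0.0970z; -0.5728x+-0.3458y = 0.0026−0.0826z
Cramer: x(z) = 0.0149-0.0585z;  y(z) = -0.0322+0.3358z
into |P−O₁|² = l²: 1.1162z² + 0.0985z + -0.1695 = 0;  Δ = 0.7664;  z = -0.4363 or 0.3480 → z<0 root = -0.4363
x = 0.0404, y = -0.1787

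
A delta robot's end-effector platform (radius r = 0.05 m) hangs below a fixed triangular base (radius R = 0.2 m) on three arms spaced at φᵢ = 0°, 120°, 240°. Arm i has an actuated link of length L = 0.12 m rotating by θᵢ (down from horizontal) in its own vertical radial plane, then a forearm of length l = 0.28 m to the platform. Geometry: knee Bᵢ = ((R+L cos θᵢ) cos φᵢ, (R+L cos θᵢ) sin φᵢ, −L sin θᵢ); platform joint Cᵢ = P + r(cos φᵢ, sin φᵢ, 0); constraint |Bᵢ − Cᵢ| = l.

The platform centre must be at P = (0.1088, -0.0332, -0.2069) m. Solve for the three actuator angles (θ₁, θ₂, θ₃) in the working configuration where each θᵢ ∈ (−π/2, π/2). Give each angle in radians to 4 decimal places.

φ1=0.0° → target in arm frame (0.1088, -0.0332)
  A cos θ + B sin θ = C:  0.0412·cos θ + -0.2069·sin θ = 0.0766
  θ1 = atan2(B,A) + arccos(C/0.2110) = -0.1752
rotate P by −φ2: (-0.0832, -0.0776, -0.2069)
  A=0.2332, B=-0.2069, C=(l²−L²−A²−y'²−z²)/(2L)=-0.1633
  γ=atan2(-0.2069,0.2332)=-0.7258;  ψ=arccos(-0.5239)=2.1222;  θ2=γ+ψ≈1.3964
φ3=240.0° → target in arm frame (-0.0256, 0.1108)
  e−x'=0.1756;  (l²−L²−(e−x')²−y'²−z²)/2L = -0.0914
  θ3 = atan2(B,A) + arccos(C/0.2714) = 1.0475

θ₁ = -0.1752, θ₂ = 1.3964, θ₃ = 1.0475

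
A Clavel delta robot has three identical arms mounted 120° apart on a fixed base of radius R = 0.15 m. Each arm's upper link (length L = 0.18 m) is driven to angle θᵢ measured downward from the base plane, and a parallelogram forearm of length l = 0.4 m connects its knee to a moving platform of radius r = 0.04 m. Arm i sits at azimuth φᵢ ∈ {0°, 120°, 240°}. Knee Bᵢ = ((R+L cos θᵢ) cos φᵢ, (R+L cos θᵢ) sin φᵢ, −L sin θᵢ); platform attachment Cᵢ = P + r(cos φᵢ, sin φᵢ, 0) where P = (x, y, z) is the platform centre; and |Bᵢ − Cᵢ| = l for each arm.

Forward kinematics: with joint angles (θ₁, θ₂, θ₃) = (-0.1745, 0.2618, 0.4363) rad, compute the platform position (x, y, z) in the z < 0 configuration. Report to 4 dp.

arm 1 at φ=0.0°: (R−r)+L cos θ1 = 0.2873;  O1 = (0.2873, 0.0000, 0.0313)
φ2=120.0°: virtual centre (-0.1419, 0.2458, -0.0466), radius l
arm 3 at φ=240.0°: (R−r)+L cos θ3 = 0.2731;  O3 = (-0.1366, -0.2365, -0.0761)
|O₂|²−|O₁|² = -0.0007;  |O₃|²−|O₁|² = -0.0031
linear system: -0.8584x+0.4917y = -0.0007−-0.1557z; -0.8477x+-0.4731y = -0.0031−-0.2146z
Cramer: x(z) = 0.0023-0.2177z;  y(z) = 0.0025-0.0635z
into |P−O₁|² = l²: 1.0514z² + 0.0613z + -0.0778 = 0;  Δ = 0.3310;  z = -0.3027 or 0.2444 → z<0 root = -0.3027
x = 0.0682, y = 0.0217

(0.0682, 0.0217, -0.3027)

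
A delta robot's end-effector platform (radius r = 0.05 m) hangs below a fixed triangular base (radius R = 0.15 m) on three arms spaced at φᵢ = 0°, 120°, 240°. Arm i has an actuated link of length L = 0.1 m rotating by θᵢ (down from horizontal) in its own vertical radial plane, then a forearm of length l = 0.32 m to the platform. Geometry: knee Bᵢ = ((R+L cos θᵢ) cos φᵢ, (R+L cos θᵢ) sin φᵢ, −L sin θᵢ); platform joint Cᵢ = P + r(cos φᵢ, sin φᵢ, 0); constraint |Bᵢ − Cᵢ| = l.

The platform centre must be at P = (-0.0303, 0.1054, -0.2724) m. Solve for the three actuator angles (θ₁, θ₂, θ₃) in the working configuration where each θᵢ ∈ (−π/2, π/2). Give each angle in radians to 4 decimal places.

θ₁ = 0.6107, θ₂ = -0.3497, θ₃ = 0.8721

φ1=0.0° → target in arm frame (-0.0303, 0.1054)
  e−x'=0.1303;  (l²−L²−(e−x')²−y'²−z²)/2L = -0.0494
  √(A²+B²)=0.3020;  θ1 = -1.1246+1.7353 ≈ 0.6107
arm 2 (φ=120.0°): x'=0.1064, y'=-0.0265
  A cos θ + B sin θ = C:  -0.0064·cos θ + -0.2724·sin θ = 0.0873
  √(A²+B²)=0.2725;  θ2 = -1.5944+1.2447 ≈ -0.3497
arm 3 (φ=240.0°): x'=-0.0761, y'=-0.0789
  e−x'=0.1761;  (l²−L²−(e−x')²−y'²−z²)/2L = -0.0953
  γ=atan2(-0.2724,0.1761)=-0.9968;  ψ=arccos(-0.2937)=1.8689;  θ3=γ+ψ≈0.8721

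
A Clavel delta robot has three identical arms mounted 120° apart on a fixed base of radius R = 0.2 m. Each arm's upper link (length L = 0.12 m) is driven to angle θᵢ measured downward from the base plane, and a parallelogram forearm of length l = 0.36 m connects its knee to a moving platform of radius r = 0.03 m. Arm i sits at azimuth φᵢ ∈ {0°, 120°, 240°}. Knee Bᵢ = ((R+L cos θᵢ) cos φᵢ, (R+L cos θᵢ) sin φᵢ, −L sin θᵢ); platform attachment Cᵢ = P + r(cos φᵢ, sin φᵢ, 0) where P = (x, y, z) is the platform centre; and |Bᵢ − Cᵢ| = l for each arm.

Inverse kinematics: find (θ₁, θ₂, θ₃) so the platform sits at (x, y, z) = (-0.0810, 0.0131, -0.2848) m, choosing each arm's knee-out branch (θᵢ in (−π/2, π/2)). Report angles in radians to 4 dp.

θ₁ = 1.0473, θ₂ = 0.1742, θ₃ = 0.3493

arm 1 (φ=0.0°): x'=-0.0810, y'=0.0131
  A=0.2510, B=-0.2848, C=(l²−L²−A²−y'²−z²)/(2L)=-0.1212
  γ=atan2(-0.2848,0.2510)=-0.8484;  ψ=arccos(-0.3192)=1.8957;  θ1=γ+ψ≈1.0473
φ2=120.0° → target in arm frame (0.0518, 0.0636)
  A=0.1182, B=-0.2848, C=(l²−L²−A²−y'²−z²)/(2L)=0.0670
  θ2 = atan2(B,A) + arccos(C/0.3083) = 0.1742
φ3=240.0° → target in arm frame (0.0292, -0.0767)
  e−x'=0.1408;  (l²−L²−(e−x')²−y'²−z²)/2L = 0.0349
  √(A²+B²)=0.3177;  θ3 = -1.1115+1.4608 ≈ 0.3493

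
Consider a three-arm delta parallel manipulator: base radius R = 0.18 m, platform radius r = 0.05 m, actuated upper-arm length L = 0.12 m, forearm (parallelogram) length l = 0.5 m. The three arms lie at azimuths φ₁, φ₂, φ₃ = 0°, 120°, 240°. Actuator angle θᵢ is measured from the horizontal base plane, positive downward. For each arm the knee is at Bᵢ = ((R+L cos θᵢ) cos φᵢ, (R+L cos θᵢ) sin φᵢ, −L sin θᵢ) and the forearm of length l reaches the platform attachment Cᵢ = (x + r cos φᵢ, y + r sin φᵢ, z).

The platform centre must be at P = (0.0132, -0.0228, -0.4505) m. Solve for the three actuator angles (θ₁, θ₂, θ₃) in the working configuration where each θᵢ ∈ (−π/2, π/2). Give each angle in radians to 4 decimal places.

θ₁ = 0.0874, θ₂ = 0.2623, θ₃ = 0.0876

arm 1 (φ=0.0°): x'=0.0132, y'=-0.0228
  A cos θ + B sin θ = C:  0.1168·cos θ + -0.4505·sin θ = 0.0770
  √(A²+B²)=0.4654;  θ1 = -1.3171+1.4045 ≈ 0.0874
arm 2 (φ=120.0°): x'=-0.0263, y'=0.0000
  A cos θ + B sin θ = C:  0.1563·cos θ + -0.4505·sin θ = 0.0342
  γ=atan2(-0.4505,0.1563)=-1.2368;  ψ=arccos(0.0717)=1.4990;  θ2=γ+ψ≈0.2623
rotate P by −φ3: (0.0131, 0.0228, -0.4505)
  e−x'=0.1169;  (l²−L²−(e−x')²−y'²−z²)/2L = 0.0770
  θ3 = atan2(B,A) + arccos(C/0.4654) = 0.0876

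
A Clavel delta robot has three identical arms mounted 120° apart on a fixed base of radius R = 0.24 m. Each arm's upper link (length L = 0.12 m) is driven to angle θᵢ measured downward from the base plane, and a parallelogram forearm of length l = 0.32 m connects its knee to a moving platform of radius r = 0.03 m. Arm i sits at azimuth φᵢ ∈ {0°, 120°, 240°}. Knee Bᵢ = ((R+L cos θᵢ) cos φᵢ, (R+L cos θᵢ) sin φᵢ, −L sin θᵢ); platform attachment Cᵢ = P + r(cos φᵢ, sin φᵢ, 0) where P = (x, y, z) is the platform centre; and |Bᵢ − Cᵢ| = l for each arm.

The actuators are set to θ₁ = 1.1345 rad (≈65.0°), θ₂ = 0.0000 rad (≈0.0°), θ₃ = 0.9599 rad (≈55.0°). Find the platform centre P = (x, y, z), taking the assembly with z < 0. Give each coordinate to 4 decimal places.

(-0.0459, 0.0524, -0.1837)

φ1=0.0°: virtual centre (0.2607, 0.0000, -0.1088), radius l
φ2=120.0°: virtual centre (-0.1650, 0.2858, 0.0000), radius l
arm 3 at φ=240.0°: ρ3 = 0.2788;  centre 3 = (-0.1394, -0.2415, -0.0983)
eliminate P² terms by subtracting sphere 1 from 2 and 3
linear system: -0.8514x+0.5716y = 0.0291−0.2175z; -0.8003x+-0.4830y = 0.0076−0.0209z
det = 0.8686;  x = -0.0212+0.1347z,  y = 0.0194+-0.1799z
into |P−centre ₁|² = l²: 1.0505z² + 0.1346z + -0.0107 = 0;  Δ = 0.0632;  z = -0.1837 or 0.0556 → z<0 root = -0.1837
x = -0.0459, y = 0.0524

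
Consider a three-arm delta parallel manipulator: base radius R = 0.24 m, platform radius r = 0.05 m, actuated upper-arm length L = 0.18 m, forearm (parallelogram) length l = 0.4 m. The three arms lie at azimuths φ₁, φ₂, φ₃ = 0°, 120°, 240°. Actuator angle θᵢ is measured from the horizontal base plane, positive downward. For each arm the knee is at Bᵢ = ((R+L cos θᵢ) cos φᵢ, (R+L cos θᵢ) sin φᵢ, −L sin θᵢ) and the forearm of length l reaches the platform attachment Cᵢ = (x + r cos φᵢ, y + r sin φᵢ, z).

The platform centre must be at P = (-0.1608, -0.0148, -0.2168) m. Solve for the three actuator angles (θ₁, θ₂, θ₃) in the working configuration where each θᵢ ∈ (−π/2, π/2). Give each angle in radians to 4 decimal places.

arm 1 (φ=0.0°): x'=-0.1608, y'=-0.0148
  A=0.3508, B=-0.2168, C=(l²−L²−A²−y'²−z²)/(2L)=-0.1186
  √(A²+B²)=0.4124;  θ1 = -0.5536+1.8624 ≈ 1.3088
arm 2 (φ=120.0°): x'=0.0676, y'=0.1467
  A cos θ + B sin θ = C:  0.1224·cos θ + -0.2168·sin θ = 0.1225
  θ2 = atan2(B,A) + arccos(C/0.2490) = -0.0004
φ3=240.0° → target in arm frame (0.0932, -0.1319)
  A cos θ + B sin θ = C:  0.0968·cos θ + -0.2168·sin θ = 0.1496
  θ3 = atan2(B,A) + arccos(C/0.2374) = -0.2616

θ₁ = 1.3088, θ₂ = -0.0004, θ₃ = -0.2616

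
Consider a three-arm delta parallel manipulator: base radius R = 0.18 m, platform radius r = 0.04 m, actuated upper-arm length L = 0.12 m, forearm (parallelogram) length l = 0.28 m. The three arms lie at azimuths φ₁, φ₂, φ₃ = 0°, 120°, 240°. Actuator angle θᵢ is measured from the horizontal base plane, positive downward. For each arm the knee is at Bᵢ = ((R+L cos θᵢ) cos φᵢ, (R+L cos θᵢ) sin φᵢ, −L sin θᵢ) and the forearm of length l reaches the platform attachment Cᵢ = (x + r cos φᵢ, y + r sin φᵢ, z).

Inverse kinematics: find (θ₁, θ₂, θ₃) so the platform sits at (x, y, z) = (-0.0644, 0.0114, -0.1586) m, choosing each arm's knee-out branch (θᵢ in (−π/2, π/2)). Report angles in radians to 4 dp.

θ₁ = 0.9603, θ₂ = -0.0878, θ₃ = 0.1741

arm 1 (φ=0.0°): x'=-0.0644, y'=0.0114
  e−x'=0.2044;  (l²−L²−(e−x')²−y'²−z²)/2L = -0.0128
  γ=atan2(-0.1586,0.2044)=-0.6599;  ψ=arccos(-0.0493)=1.6202;  θ1=γ+ψ≈0.9603
rotate P by −φ2: (0.0421, 0.0501, -0.1586)
  A cos θ + B sin θ = C:  0.0979·cos θ + -0.1586·sin θ = 0.1115
  √(A²+B²)=0.1864;  θ2 = -1.0176+0.9299 ≈ -0.0878
arm 3 (φ=240.0°): x'=0.0223, y'=-0.0615
  e−x'=0.1177;  (l²−L²−(e−x')²−y'²−z²)/2L = 0.0884
  √(A²+B²)=0.1975;  θ3 = -0.9325+1.1066 ≈ 0.1741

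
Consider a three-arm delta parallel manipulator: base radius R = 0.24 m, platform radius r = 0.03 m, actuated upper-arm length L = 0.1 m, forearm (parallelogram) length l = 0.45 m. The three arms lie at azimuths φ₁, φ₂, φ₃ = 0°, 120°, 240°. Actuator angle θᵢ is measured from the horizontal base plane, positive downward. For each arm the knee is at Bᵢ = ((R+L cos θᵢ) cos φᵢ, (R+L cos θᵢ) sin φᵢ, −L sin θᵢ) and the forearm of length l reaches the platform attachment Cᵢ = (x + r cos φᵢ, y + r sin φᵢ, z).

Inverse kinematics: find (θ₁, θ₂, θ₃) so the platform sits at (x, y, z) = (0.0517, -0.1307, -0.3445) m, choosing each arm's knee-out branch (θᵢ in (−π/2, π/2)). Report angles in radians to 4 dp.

θ₁ = -0.0003, θ₂ = 1.3084, θ₃ = -0.3496

arm 1 (φ=0.0°): x'=0.0517, y'=-0.1307
  A=0.1583, B=-0.3445, C=(l²−L²−A²−y'²−z²)/(2L)=0.1584
  γ=atan2(-0.3445,0.1583)=-1.1401;  ψ=arccos(0.4178)=1.1398;  θ1=γ+ψ≈-0.0003
rotate P by −φ2: (-0.1390, 0.0206, -0.3445)
  e−x'=0.3490;  (l²−L²−(e−x')²−y'²−z²)/2L = -0.2422
  √(A²+B²)=0.4904;  θ2 = -0.7789+2.0872 ≈ 1.3084
φ3=240.0° → target in arm frame (0.0873, 0.1101)
  e−x'=0.1227;  (l²−L²−(e−x')²−y'²−z²)/2L = 0.2332
  θ3 = atan2(B,A) + arccos(C/0.3657) = -0.3496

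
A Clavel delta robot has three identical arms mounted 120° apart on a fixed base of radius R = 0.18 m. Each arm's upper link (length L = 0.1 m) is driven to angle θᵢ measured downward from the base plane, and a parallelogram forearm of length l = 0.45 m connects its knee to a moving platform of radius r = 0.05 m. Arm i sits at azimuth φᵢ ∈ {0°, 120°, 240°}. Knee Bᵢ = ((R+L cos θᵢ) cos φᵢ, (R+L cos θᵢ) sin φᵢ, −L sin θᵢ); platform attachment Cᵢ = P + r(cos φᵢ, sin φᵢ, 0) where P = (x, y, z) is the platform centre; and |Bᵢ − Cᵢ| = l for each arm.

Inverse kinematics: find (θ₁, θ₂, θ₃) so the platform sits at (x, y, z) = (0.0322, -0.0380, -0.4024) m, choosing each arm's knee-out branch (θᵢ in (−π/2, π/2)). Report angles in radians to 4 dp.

arm 1 (φ=0.0°): x'=0.0322, y'=-0.0380
  A=0.0978, B=-0.4024, C=(l²−L²−A²−y'²−z²)/(2L)=0.0978
  θ1 = atan2(B,A) + arccos(C/0.4141) = -0.0001
arm 2 (φ=120.0°): x'=-0.0490, y'=-0.0089
  A cos θ + B sin θ = C:  0.1790·cos θ + -0.4024·sin θ = -0.0077
  θ2 = atan2(B,A) + arccos(C/0.4404) = 0.4362
φ3=240.0° → target in arm frame (0.0168, 0.0469)
  e−x'=0.1132;  (l²−L²−(e−x')²−y'²−z²)/2L = 0.0778
  √(A²+B²)=0.4180;  θ3 = -1.2966+1.3835 ≈ 0.0870

θ₁ = -0.0001, θ₂ = 0.4362, θ₃ = 0.0870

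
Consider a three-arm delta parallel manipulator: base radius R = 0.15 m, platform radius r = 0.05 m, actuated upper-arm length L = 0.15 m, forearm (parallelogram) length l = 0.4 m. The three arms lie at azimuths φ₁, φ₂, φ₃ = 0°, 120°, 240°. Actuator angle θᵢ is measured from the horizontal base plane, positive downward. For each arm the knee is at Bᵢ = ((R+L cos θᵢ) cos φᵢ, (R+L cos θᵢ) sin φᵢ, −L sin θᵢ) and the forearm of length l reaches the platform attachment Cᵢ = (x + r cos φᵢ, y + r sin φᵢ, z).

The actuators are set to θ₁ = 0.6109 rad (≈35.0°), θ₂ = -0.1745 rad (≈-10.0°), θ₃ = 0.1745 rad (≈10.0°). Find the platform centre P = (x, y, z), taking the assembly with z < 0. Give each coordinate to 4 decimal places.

φ1=0.0°: virtual centre (0.2229, 0.0000, -0.0860), radius l
arm 2 at φ=120.0°: (R−r)+L cos θ2 = 0.2477;  O2 = (-0.1239, 0.2145, 0.0260)
φ3=240.0°: virtual centre (-0.1239, -0.2145, -0.0260), radius l
|O₂|²−|O₁|² = 0.0050;  |O₃|²−|O₁|² = 0.0050
plane₁₂: -0.6935x+0.4291y+0.2242z = 0.0050
Cramer: x(z) = -0.0072+0.2481z;  y(z) = 0.0000-0.1214z
sphere 1 gives Az²+Bz+C=0 with A=1.0763, B=0.0579, C=-0.0997;  B²−4AC=0.4325;  roots -0.3324, 0.2786;  negative root z = -0.3324
x = -0.0897, y = 0.0404

(-0.0897, 0.0404, -0.3324)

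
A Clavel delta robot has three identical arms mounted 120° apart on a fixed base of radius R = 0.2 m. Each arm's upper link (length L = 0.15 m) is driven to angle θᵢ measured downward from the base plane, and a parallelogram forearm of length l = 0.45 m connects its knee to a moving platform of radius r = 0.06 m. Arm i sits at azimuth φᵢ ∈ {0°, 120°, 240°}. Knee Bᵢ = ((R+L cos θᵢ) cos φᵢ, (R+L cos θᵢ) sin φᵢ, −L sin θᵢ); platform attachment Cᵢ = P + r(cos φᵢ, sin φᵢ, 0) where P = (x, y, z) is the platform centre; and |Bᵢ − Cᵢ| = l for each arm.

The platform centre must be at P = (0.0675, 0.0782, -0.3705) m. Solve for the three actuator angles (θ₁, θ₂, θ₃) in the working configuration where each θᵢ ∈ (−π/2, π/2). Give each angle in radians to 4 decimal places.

rotate P by −φ1: (0.0675, 0.0782, -0.3705)
  A cos θ + B sin θ = C:  0.0725·cos θ + -0.3705·sin θ = 0.1045
  θ1 = atan2(B,A) + arccos(C/0.3775) = -0.0873
φ2=120.0° → target in arm frame (0.0340, -0.0976)
  A=0.1060, B=-0.3705, C=(l²−L²−A²−y'²−z²)/(2L)=0.0732
  θ2 = atan2(B,A) + arccos(C/0.3854) = 0.0875
arm 3 (φ=240.0°): x'=-0.1015, y'=0.0194
  A cos θ + B sin θ = C:  0.2415·cos θ + -0.3705·sin θ = -0.0532
  θ3 = atan2(B,A) + arccos(C/0.4422) = 0.6981

θ₁ = -0.0873, θ₂ = 0.0875, θ₃ = 0.6981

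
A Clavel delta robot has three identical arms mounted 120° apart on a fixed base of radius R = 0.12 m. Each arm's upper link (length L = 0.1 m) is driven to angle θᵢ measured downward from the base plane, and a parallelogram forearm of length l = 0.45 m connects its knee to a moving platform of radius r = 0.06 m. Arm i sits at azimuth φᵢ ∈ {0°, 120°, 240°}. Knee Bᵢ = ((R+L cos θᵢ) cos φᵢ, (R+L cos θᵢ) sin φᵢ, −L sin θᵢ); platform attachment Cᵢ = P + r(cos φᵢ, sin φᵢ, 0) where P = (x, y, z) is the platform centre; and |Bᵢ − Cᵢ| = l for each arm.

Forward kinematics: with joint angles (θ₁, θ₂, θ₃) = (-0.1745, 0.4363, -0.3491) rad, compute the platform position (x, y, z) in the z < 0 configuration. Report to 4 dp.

(0.0388, -0.1170, -0.4003)

centre 1 = (0.1585·cos0.0°, 0.1585·sin0.0°, 0.0174) = (0.1585, 0.0000, 0.0174)
centre 2 = (0.1506·cos120.0°, 0.1506·sin120.0°, -0.0423) = (-0.0753, 0.1305, -0.0423)
arm 3 at φ=240.0°: (R−r)+L cos θ3 = 0.1540;  centre 3 = (-0.0770, -0.1333, 0.0342)
eliminate P² terms by subtracting sphere 1 from 2 and 3
[-0.4676 0.2609 -0.1192]·P = -0.0009;  [-0.4709 -0.2667 0.0337]·P = -0.0005
Cramer: x(z) = 0.0016-0.0929z;  y(z) = -0.0008+0.2905z
into |P−centre ₁|² = l²: 1.0930z² + -0.0060z + -0.1776 = 0;  Δ = 0.7764;  z = -0.4003 or 0.4058 → z<0 root = -0.4003
x = 0.0388, y = -0.1170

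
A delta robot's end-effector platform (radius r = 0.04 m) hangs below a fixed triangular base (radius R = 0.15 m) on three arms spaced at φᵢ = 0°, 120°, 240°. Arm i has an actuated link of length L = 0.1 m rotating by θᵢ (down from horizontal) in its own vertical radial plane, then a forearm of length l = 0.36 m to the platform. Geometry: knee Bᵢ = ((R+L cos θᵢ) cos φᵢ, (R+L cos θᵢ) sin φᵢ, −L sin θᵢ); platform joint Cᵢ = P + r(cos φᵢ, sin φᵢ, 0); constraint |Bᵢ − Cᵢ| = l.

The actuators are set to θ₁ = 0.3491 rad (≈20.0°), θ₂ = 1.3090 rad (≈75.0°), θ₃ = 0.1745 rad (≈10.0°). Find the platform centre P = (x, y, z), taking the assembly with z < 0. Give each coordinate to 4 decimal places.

(0.0518, -0.1225, -0.3366)

arm 1 at φ=0.0°: ρ1 = 0.2040;  centre 1 = (0.2040, 0.0000, -0.0342)
centre 2 = (0.1359·cos120.0°, 0.1359·sin120.0°, -0.0966) = (-0.0679, 0.1177, -0.0966)
arm 3 at φ=240.0°: ρ3 = 0.2085;  centre 3 = (-0.1042, -0.1806, -0.0174)
eliminate P² terms by subtracting sphere 1 from 2 and 3
linear system: -0.5438x+0.2354y = -0.0150−-0.1248z; -0.6164x+-0.3611y = 0.0010−0.0337z
Cramer: x(z) = 0.0152-0.1087z;  y(z) = -0.0286+0.2789z
quadratic in z: (1.0896)z²+(0.0935)z+(-0.0920)=0, √Δ=0.6400 → z ∈ {-0.3366, 0.2508}; z = -0.3366 (taking z<0)
x = 0.0518, y = -0.1225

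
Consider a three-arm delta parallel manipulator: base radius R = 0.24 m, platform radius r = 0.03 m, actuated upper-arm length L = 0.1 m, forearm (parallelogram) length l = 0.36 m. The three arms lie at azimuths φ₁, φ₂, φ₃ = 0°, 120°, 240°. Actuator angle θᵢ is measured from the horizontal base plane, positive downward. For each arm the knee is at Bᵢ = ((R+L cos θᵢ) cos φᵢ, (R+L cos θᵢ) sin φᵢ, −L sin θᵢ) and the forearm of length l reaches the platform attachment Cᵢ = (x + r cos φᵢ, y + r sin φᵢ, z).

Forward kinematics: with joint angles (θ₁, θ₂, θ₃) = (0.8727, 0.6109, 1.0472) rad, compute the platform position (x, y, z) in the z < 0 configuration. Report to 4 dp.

(-0.0032, 0.0325, -0.3037)

arm 1 at φ=0.0°: e+L cos θ1 = 0.2743;  S1 = (0.2743, 0.0000, -0.0766)
φ2=120.0°: virtual centre (-0.1460, 0.2528, -0.0574), radius l
arm 3 at φ=240.0°: e+L cos θ3 = 0.2600;  S3 = (-0.1300, -0.2252, -0.0866)
eliminate P² terms by subtracting sphere 1 from 2 and 3
[-0.8405 0.5056 0.0385]·P = 0.0074;  [-0.8086 -0.4503 -0.0200]·P = -0.0060
det = 0.7873;  x = -0.0004+0.0092z,  y = 0.0140+-0.0609z
sphere 1 gives Az²+Bz+C=0 with A=1.0038, B=0.1465, C=-0.0481;  B²−4AC=0.2146;  roots -0.3037, 0.1578;  negative root z = -0.3037
x = -0.0032, y = 0.0325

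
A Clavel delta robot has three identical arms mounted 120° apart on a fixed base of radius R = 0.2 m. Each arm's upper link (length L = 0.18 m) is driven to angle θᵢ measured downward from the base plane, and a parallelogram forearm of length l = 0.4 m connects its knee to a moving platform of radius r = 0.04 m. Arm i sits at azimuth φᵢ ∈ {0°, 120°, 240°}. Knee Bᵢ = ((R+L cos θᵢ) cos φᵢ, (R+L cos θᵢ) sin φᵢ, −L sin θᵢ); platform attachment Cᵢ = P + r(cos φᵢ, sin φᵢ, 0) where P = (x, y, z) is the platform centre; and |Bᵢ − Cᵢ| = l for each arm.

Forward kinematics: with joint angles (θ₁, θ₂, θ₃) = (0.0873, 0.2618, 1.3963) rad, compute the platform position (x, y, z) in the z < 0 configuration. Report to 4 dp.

arm 1 at φ=0.0°: (R−r)+L cos θ1 = 0.3393;  O1 = (0.3393, 0.0000, -0.0157)
O2 = (0.3339·cos120.0°, 0.3339·sin120.0°, -0.0466) = (-0.1669, 0.2891, -0.0466)
O3 = (0.1913·cos240.0°, 0.1913·sin240.0°, -0.1773) = (-0.0956, -0.1656, -0.1773)
eliminate P² terms by subtracting sphere 1 from 2 and 3
[-1.0125 0.5783 -0.0618]·P = -0.0017;  [-0.8699 -0.3313 -0.3231]·P = -0.0474
det = 0.8384;  x = 0.0334+-0.2473z,  y = 0.0554+-0.3261z
into |P−O₁|² = l²: 1.1675z² + 0.1466z + -0.0631 = 0;  Δ = 0.3161;  z = -0.3035 or 0.1780 → z<0 root = -0.3035
x = 0.1084, y = 0.1544

(0.1084, 0.1544, -0.3035)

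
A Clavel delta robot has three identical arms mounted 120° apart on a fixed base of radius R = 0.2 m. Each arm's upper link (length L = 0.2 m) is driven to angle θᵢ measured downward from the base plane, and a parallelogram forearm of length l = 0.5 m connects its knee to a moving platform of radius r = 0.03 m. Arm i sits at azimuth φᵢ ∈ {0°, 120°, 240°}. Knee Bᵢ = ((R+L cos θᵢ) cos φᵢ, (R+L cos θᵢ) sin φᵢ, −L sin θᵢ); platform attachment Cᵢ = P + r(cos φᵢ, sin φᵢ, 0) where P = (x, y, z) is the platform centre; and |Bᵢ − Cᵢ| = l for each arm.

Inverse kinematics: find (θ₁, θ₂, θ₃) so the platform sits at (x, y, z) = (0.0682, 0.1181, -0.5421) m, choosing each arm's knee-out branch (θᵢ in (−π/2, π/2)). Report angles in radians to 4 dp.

θ₁ = 0.6981, θ₂ = 0.6982, θ₃ = 1.3090

arm 1 (φ=0.0°): x'=0.0682, y'=0.1181
  e−x'=0.1018;  (l²−L²−(e−x')²−y'²−z²)/2L = -0.2705
  √(A²+B²)=0.5516;  θ1 = -1.3852+2.0833 ≈ 0.6981
arm 2 (φ=120.0°): x'=0.0682, y'=-0.1181
  A=0.1018, B=-0.5421, C=(l²−L²−A²−y'²−z²)/(2L)=-0.2705
  γ=atan2(-0.5421,0.1018)=-1.3851;  ψ=arccos(-0.4904)=2.0833;  θ2=γ+ψ≈0.6982
rotate P by −φ3: (-0.1364, 0.0000, -0.5421)
  A cos θ + B sin θ = C:  0.3064·cos θ + -0.5421·sin θ = -0.4443
  γ=atan2(-0.5421,0.3064)=-1.0564;  ψ=arccos(-0.7136)=2.3654;  θ3=γ+ψ≈1.3090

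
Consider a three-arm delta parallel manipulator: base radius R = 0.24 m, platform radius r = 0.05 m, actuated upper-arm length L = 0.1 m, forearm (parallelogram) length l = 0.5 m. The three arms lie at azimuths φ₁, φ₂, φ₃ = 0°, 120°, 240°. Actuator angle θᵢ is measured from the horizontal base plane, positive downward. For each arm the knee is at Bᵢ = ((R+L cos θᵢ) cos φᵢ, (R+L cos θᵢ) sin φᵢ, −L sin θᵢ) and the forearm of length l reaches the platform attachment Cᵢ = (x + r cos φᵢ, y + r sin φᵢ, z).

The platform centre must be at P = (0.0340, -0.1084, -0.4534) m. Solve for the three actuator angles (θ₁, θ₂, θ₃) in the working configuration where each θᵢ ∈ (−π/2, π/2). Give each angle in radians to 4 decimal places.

θ₁ = 0.3487, θ₂ = 1.1340, θ₃ = 0.0873

rotate P by −φ1: (0.0340, -0.1084, -0.4534)
  A=0.1560, B=-0.4534, C=(l²−L²−A²−y'²−z²)/(2L)=-0.0083
  γ=atan2(-0.4534,0.1560)=-1.2394;  ψ=arccos(-0.0173)=1.5881;  θ1=γ+ψ≈0.3487
arm 2 (φ=120.0°): x'=-0.1109, y'=0.0248
  e−x'=0.3009;  (l²−L²−(e−x')²−y'²−z²)/2L = -0.2836
  θ2 = atan2(B,A) + arccos(C/0.5441) = 1.1340
φ3=240.0° → target in arm frame (0.0769, 0.0836)
  A=0.1131, B=-0.4534, C=(l²−L²−A²−y'²−z²)/(2L)=0.0732
  γ=atan2(-0.4534,0.1131)=-1.3263;  ψ=arccos(0.1566)=1.4136;  θ3=γ+ψ≈0.0873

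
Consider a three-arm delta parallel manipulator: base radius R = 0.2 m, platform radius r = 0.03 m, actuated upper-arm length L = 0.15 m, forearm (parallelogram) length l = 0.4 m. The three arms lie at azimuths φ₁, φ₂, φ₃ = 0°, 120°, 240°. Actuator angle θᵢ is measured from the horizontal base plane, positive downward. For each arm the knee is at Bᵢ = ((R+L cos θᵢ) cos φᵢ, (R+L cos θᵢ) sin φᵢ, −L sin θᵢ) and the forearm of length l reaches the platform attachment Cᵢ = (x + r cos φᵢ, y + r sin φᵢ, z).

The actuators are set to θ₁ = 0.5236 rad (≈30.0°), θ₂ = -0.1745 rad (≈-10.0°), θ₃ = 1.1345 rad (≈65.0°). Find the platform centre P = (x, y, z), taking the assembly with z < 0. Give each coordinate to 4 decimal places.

arm 1 at φ=0.0°: e+L cos θ1 = 0.2999;  S1 = (0.2999, 0.0000, -0.0750)
S2 = (0.3177·cos120.0°, 0.3177·sin120.0°, 0.0260) = (-0.1589, 0.2752, 0.0260)
φ3=240.0°: virtual centre (-0.1167, -0.2021, -0.1359), radius l
|S₂|²−|S₁|² = 0.0061;  |S₃|²−|S₁|² = -0.0226
linear system: -0.9175x+0.5503y = 0.0061−0.2021z; -0.8332x+-0.4042y = -0.0226−-0.1219z
det = 0.8294;  x = 0.0121+0.0176z,  y = 0.0311+-0.3379z
sphere 1 gives Az²+Bz+C=0 with A=1.1145, B=0.1188, C=-0.0705;  B²−4AC=0.3286;  roots -0.3105, 0.2039;  negative root z = -0.3105
x = 0.0066, y = 0.1360

(0.0066, 0.1360, -0.3105)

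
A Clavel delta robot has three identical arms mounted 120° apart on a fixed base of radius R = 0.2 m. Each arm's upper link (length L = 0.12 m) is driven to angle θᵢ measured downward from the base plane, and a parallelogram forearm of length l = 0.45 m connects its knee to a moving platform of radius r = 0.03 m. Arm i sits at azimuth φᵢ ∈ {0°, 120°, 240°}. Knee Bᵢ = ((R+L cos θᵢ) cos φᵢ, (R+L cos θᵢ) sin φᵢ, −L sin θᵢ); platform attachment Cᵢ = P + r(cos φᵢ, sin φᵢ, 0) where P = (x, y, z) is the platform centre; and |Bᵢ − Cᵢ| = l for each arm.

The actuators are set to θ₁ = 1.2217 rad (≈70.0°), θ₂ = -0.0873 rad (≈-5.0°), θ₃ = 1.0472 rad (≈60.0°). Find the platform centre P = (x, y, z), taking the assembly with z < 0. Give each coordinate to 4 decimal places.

(-0.0960, 0.1224, -0.4181)

arm 1 at φ=0.0°: (R−r)+L cos θ1 = 0.2110;  O1 = (0.2110, 0.0000, -0.1128)
arm 2 at φ=120.0°: (R−r)+L cos θ2 = 0.2895;  O2 = (-0.1448, 0.2508, 0.0105)
φ3=240.0°: virtual centre (-0.1150, -0.1992, -0.1039), radius l
|O₂|²−|O₁|² = 0.0267;  |O₃|²−|O₁|² = 0.0064
plane₁₂: -0.7116x+0.5015y+0.2464z = 0.0267
Cramer: x(z) = -0.0227+0.1753z;  y(z) = 0.0210-0.2426z
quadratic in z: (1.0896)z²+(0.1334)z+(-0.1347)=0, √Δ=0.7777 → z ∈ {-0.4181, 0.2957}; z = -0.4181 (taking z<0)
x = -0.0960, y = 0.1224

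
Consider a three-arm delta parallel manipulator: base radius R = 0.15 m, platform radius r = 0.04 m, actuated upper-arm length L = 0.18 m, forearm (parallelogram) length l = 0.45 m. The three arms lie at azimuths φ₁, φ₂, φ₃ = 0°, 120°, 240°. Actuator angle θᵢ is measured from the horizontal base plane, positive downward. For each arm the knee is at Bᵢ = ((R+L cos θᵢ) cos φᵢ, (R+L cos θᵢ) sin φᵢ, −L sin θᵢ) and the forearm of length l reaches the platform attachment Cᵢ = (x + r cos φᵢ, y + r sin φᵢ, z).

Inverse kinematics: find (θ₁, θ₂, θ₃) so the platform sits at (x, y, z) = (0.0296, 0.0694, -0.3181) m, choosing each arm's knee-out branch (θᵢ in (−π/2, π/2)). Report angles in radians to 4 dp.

φ1=0.0° → target in arm frame (0.0296, 0.0694)
  A cos θ + B sin θ = C:  0.0804·cos θ + -0.3181·sin θ = 0.1601
  θ1 = atan2(B,A) + arccos(C/0.3281) = -0.2621
rotate P by −φ2: (0.0453, -0.0603, -0.3181)
  A=0.0647, B=-0.3181, C=(l²−L²−A²−y'²−z²)/(2L)=0.1697
  √(A²+B²)=0.3246;  θ2 = -1.3701+1.0207 ≈ -0.3494
φ3=240.0° → target in arm frame (-0.0749, -0.0091)
  A cos θ + B sin θ = C:  0.1849·cos θ + -0.3181·sin θ = 0.0962
  γ=atan2(-0.3181,0.1849)=-1.0443;  ψ=arccos(0.2615)=1.3062;  θ3=γ+ψ≈0.2619

θ₁ = -0.2621, θ₂ = -0.3494, θ₃ = 0.2619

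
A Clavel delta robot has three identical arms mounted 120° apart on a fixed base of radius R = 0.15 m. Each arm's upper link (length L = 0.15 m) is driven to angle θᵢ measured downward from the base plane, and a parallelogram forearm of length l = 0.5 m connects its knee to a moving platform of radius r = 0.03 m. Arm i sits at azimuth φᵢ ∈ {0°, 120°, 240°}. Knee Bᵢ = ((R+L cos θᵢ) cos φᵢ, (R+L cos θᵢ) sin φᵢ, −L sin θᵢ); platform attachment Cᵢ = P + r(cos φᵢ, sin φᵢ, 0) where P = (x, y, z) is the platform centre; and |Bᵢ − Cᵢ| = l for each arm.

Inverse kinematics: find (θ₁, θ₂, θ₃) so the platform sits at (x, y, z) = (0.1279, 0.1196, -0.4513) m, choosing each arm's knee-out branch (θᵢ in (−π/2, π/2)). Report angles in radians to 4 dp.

θ₁ = -0.0874, θ₂ = 0.2616, θ₃ = 0.9600

arm 1 (φ=0.0°): x'=0.1279, y'=0.1196
  A cos θ + B sin θ = C:  -0.0079·cos θ + -0.4513·sin θ = 0.0315
  θ1 = atan2(B,A) + arccos(C/0.4514) = -0.0874
rotate P by −φ2: (0.0396, -0.1706, -0.4513)
  A=0.0804, B=-0.4513, C=(l²−L²−A²−y'²−z²)/(2L)=-0.0391
  γ=atan2(-0.4513,0.0804)=-1.3946;  ψ=arccos(-0.0853)=1.6562;  θ2=γ+ψ≈0.2616
rotate P by −φ3: (-0.1675, 0.0510, -0.4513)
  A=0.2875, B=-0.4513, C=(l²−L²−A²−y'²−z²)/(2L)=-0.2048
  θ3 = atan2(B,A) + arccos(C/0.5351) = 0.9600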